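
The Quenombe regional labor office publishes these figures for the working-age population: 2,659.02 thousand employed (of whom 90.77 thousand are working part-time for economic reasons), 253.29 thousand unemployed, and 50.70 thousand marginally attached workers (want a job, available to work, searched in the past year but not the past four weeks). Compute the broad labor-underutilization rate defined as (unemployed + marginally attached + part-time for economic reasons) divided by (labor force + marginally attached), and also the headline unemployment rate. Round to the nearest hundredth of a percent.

Broad underutilization rate ≈ 13.32%; headline unemployment rate ≈ 8.70%.

Labor force = 2,659.02 + 253.29 = 2,912.31 thousand.
Numerator = 253.29 + 50.70 + 90.77 = 394.76 thousand.
Denominator = 2,912.31 + 50.70 = 2,963.01 thousand.
Broad rate = 394.76 / 2,963.01 = 13.32%.
Headline unemployment rate = 253.29 / 2,912.31 = 8.70%.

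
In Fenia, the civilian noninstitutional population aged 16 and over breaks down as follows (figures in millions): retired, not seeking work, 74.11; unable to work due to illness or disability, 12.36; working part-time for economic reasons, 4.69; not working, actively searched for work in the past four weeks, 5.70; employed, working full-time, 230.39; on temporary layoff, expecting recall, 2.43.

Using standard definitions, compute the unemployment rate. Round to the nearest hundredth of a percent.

Unemployment rate ≈ 3.34%.

Employed = 4.69 + 230.39 = 235.08 million (anyone who worked, including part-time for economic reasons, counts as employed).
Unemployed = 5.70 + 2.43 = 8.13 million (jobless and actively searching, or on temporary layoff).
Labor force = 235.08 + 8.13 = 243.21 million.
Unemployment rate = 8.13 / 243.21 = 3.34%.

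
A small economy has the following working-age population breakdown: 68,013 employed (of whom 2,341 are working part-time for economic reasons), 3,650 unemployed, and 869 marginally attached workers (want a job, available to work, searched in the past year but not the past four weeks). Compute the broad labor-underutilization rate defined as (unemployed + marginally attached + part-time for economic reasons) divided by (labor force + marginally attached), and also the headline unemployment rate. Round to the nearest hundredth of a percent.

Labor force = 68,013 + 3,650 = 71,663.
Numerator = 3,650 + 869 + 2,341 = 6,860.
Denominator = 71,663 + 869 = 72,532.
Broad rate = 6,860 / 72,532 = 9.46%.
Headline unemployment rate = 3,650 / 71,663 = 5.09%.

Broad underutilization rate ≈ 9.46%; headline unemployment rate ≈ 5.09%.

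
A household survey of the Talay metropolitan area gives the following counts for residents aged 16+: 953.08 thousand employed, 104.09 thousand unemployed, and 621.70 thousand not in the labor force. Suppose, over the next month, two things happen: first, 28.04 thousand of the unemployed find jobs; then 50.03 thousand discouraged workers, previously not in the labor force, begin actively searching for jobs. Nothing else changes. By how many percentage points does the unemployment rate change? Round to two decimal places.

Initially, labor force = 953.08 + 104.09 = 1,057.17 thousand, so u = 104.09/1,057.17 = 9.85%.
After the first change, unemployed falls and employed rises by 28.04; labor force unchanged → E = 981.12, U = 76.05, labor force = 1,057.17 thousand.
After the second change, unemployed and labor force both rise by 50.03 → E = 981.12, U = 126.08, labor force = 1,107.20 thousand.
New unemployment rate = 126.08 / 1,107.20 = 11.39%.
Change = 11.39% − 9.85% = +1.54 percentage points.

The unemployment rate changes by +1.54 percentage points.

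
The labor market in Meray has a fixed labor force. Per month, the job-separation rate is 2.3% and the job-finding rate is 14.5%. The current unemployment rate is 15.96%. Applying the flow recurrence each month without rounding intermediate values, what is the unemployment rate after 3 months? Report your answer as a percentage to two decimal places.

Unemployment rate after three months ≈ 15.00%.

With a fixed labor force, u_{t+1} = u_t + s·(1−u_t) − f·u_t = u_t·(1−s−f) + s.
Here 1−s−f = 0.832 and s = 0.023.
u_1 = 0.159600 × 0.832 + 0.023 = 0.155787.
u_2 = 0.155787 × 0.832 + 0.023 = 0.152615.
u_3 = 0.152615 × 0.832 + 0.023 = 0.149976.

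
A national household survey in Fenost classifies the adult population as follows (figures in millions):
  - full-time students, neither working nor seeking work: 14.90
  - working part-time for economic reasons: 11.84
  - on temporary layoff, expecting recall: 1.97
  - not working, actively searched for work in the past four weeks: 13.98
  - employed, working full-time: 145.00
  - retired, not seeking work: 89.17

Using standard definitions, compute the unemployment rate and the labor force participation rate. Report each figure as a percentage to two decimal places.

Employed = 11.84 + 145.00 = 156.84 million (anyone who worked, including part-time for economic reasons, counts as employed).
Unemployed = 1.97 + 13.98 = 15.95 million (jobless and actively searching, or on temporary layoff).
Labor force = 156.84 + 15.95 = 172.79 million.
Not in labor force = 14.90 + 89.17 = 104.07 million (those not working and not actively searching are outside the labor force).
Civilian working-age population = 172.79 + 104.07 = 276.86 million.
Unemployment rate = 15.95 / 172.79 = 9.23%.
Labor force participation rate = 172.79 / 276.86 = 62.41%.

Unemployment rate ≈ 9.23%; labor force participation rate ≈ 62.41%.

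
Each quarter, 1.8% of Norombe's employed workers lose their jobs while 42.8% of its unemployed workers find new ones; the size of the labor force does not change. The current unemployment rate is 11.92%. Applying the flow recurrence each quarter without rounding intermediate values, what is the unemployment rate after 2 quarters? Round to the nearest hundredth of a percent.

Unemployment rate after two quarters ≈ 6.46%.

With a fixed labor force, u_{t+1} = u_t + s·(1−u_t) − f·u_t = u_t·(1−s−f) + s.
Here 1−s−f = 0.554 and s = 0.018.
u_1 = 0.119200 × 0.554 + 0.018 = 0.084037.
u_2 = 0.084037 × 0.554 + 0.018 = 0.064556.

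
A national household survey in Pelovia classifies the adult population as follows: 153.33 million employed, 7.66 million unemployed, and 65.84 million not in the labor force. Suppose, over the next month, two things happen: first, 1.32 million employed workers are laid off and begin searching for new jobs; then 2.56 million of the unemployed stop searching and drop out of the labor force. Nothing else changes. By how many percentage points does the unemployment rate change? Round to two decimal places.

The unemployment rate changes by −0.71 percentage points.

Initially, labor force = 153.33 + 7.66 = 160.99 million, so u = 7.66/160.99 = 4.76%.
After the first change, employed falls and unemployed rises by 1.32; labor force unchanged → E = 152.01, U = 8.98, labor force = 160.99 million.
After the second change, unemployed and labor force both fall by 2.56 → E = 152.01, U = 6.42, labor force = 158.43 million.
New unemployment rate = 6.42 / 158.43 = 4.05%.
Change = 4.05% − 4.76% = −0.71 percentage points.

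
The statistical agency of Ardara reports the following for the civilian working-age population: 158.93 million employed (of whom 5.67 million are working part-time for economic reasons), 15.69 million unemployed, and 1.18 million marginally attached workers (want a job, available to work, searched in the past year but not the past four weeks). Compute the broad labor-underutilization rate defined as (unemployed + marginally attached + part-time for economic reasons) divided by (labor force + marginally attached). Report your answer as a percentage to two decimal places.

Broad underutilization rate ≈ 12.82%.

Labor force = 158.93 + 15.69 = 174.62 million.
Numerator = 15.69 + 1.18 + 5.67 = 22.54 million.
Denominator = 174.62 + 1.18 = 175.80 million.
Broad rate = 22.54 / 175.80 = 12.82%.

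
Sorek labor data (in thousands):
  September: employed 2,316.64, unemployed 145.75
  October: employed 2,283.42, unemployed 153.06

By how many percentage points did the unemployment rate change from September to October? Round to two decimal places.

September: labor force = 2,316.64 + 145.75 = 2,462.39; u = 145.75/2,462.39 = 5.92%.
October: labor force = 2,283.42 + 153.06 = 2,436.48; u = 153.06/2,436.48 = 6.28%.
Change = 6.28% − 5.92% = +0.36 pp.

The unemployment rate changed by +0.36 percentage points.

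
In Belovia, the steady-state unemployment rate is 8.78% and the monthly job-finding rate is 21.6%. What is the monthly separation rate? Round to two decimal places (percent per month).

From u* = s/(s+f): s = u·f/(1−u).
s = 0.0878 × 21.6 / (1 − 0.0878) = 1.8965 / 0.9122 ≈ 2.08% per month.

Separation rate ≈ 2.08% per month.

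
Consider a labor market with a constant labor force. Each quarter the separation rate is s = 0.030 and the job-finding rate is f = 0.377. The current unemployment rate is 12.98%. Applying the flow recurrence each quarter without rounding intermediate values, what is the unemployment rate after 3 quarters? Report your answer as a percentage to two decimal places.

Unemployment rate after three quarters ≈ 8.54%.

With a fixed labor force, u_{t+1} = u_t + s·(1−u_t) − f·u_t = u_t·(1−s−f) + s.
Here 1−s−f = 0.593 and s = 0.030.
u_1 = 0.129800 × 0.593 + 0.030 = 0.106971.
u_2 = 0.106971 × 0.593 + 0.030 = 0.093434.
u_3 = 0.093434 × 0.593 + 0.030 = 0.085406.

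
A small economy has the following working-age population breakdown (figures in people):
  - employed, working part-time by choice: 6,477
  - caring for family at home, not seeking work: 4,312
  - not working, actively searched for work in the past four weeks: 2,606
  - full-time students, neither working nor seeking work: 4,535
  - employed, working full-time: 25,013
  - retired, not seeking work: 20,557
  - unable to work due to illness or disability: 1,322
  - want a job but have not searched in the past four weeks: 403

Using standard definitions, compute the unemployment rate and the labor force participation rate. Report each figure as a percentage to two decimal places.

Unemployment rate ≈ 7.64%; labor force participation rate ≈ 52.27%.

Employed = 6,477 + 25,013 = 31,490.
Unemployed = 2,606.
Labor force = 31,490 + 2,606 = 34,096.
Not in labor force = 4,312 + 4,535 + 20,557 + 1,322 + 403 = 31,129 (those not working and not actively searching are outside the labor force — including those who want a job but have given up searching).
Civilian working-age population = 34,096 + 31,129 = 65,225.
Unemployment rate = 2,606 / 34,096 = 7.64%.
Labor force participation rate = 34,096 / 65,225 = 52.27%.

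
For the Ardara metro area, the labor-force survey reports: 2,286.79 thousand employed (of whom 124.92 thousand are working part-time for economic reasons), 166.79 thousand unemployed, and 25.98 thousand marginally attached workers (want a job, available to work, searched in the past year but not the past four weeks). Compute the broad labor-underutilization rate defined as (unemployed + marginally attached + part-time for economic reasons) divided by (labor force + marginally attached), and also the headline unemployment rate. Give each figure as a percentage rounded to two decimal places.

Labor force = 2,286.79 + 166.79 = 2,453.58 thousand.
Numerator = 166.79 + 25.98 + 124.92 = 317.69 thousand.
Denominator = 2,453.58 + 25.98 = 2,479.56 thousand.
Broad rate = 317.69 / 2,479.56 = 12.81%.
Headline unemployment rate = 166.79 / 2,453.58 = 6.80%.

Broad underutilization rate ≈ 12.81%; headline unemployment rate ≈ 6.80%.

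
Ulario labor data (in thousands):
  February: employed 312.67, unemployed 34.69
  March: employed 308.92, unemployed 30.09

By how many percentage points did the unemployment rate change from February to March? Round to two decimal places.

The unemployment rate changed by −1.11 percentage points.

February: labor force = 312.67 + 34.69 = 347.36; u = 34.69/347.36 = 9.99%.
March: labor force = 308.92 + 30.09 = 339.01; u = 30.09/339.01 = 8.88%.
Change = 8.88% − 9.99% = −1.11 pp.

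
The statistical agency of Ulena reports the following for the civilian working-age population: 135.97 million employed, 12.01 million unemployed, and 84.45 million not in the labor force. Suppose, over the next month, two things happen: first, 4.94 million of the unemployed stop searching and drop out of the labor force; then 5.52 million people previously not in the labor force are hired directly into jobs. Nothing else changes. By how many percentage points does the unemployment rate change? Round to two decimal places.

Initially, labor force = 135.97 + 12.01 = 147.98 million, so u = 12.01/147.98 = 8.12%.
After the first change, unemployed and labor force both fall by 4.94 → E = 135.97, U = 7.07, labor force = 143.04 million.
After the second change, employed and labor force both rise by 5.52; unemployed unchanged → E = 141.49, U = 7.07, labor force = 148.56 million.
New unemployment rate = 7.07 / 148.56 = 4.76%.
Change = 4.76% − 8.12% = −3.36 percentage points.

The unemployment rate changes by −3.36 percentage points.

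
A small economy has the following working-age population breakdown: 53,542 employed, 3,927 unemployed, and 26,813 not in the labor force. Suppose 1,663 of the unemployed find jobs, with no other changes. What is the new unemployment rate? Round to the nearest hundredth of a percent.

New unemployment rate ≈ 3.94%.

Initially, labor force = 53,542 + 3,927 = 57,469, so u = 3,927/57,469 = 6.83%.
After the change, unemployed falls and employed rises by 1,663; labor force unchanged → E = 55,205, U = 2,264, labor force = 57,469.
New unemployment rate = 2,264 / 57,469 = 3.94%.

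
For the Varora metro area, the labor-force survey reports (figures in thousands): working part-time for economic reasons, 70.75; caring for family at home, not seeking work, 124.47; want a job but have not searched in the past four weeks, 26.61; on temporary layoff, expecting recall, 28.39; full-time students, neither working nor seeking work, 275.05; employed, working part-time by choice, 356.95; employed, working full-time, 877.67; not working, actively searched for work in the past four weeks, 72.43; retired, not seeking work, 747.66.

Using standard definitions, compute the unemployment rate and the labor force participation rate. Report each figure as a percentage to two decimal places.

Unemployment rate ≈ 7.17%; labor force participation rate ≈ 54.50%.

Employed = 70.75 + 356.95 + 877.67 = 1,305.37 thousand (anyone who worked, including part-time for economic reasons, counts as employed).
Unemployed = 28.39 + 72.43 = 100.82 thousand (jobless and actively searching, or on temporary layoff).
Labor force = 1,305.37 + 100.82 = 1,406.19 thousand.
Not in labor force = 124.47 + 26.61 + 275.05 + 747.66 = 1,173.79 thousand (those not working and not actively searching are outside the labor force — including those who want a job but have given up searching).
Civilian working-age population = 1,406.19 + 1,173.79 = 2,579.98 thousand.
Unemployment rate = 100.82 / 1,406.19 = 7.17%.
Labor force participation rate = 1,406.19 / 2,579.98 = 54.50%.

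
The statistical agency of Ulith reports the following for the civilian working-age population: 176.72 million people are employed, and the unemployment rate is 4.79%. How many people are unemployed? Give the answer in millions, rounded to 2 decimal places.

Let U be the number unemployed. The labor force is E + U, and U/(E+U) = 0.0479.
So U = 0.0479 × 176.72 / (1 − 0.0479) = 8.4649 / 0.9521 ≈ 8.89 million.

About 8.89 million are unemployed.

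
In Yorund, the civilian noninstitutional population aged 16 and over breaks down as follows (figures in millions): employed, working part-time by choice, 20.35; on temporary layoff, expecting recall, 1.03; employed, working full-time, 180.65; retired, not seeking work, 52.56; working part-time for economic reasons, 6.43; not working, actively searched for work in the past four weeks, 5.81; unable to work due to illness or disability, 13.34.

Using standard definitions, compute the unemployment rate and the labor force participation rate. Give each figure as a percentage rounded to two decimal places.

Unemployment rate ≈ 3.19%; labor force participation rate ≈ 76.48%.

Employed = 20.35 + 180.65 + 6.43 = 207.43 million (anyone who worked, including part-time for economic reasons, counts as employed).
Unemployed = 1.03 + 5.81 = 6.84 million (jobless and actively searching, or on temporary layoff).
Labor force = 207.43 + 6.84 = 214.27 million.
Not in labor force = 52.56 + 13.34 = 65.90 million (those not working and not actively searching are outside the labor force).
Civilian working-age population = 214.27 + 65.90 = 280.17 million.
Unemployment rate = 6.84 / 214.27 = 3.19%.
Labor force participation rate = 214.27 / 280.17 = 76.48%.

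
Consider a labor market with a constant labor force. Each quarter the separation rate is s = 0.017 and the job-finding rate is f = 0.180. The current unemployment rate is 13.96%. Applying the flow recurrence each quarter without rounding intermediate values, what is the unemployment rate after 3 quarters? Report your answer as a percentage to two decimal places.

With a fixed labor force, u_{t+1} = u_t + s·(1−u_t) − f·u_t = u_t·(1−s−f) + s.
Here 1−s−f = 0.803 and s = 0.017.
u_1 = 0.139600 × 0.803 + 0.017 = 0.129099.
u_2 = 0.129099 × 0.803 + 0.017 = 0.120666.
u_3 = 0.120666 × 0.803 + 0.017 = 0.113895.

Unemployment rate after three quarters ≈ 11.39%.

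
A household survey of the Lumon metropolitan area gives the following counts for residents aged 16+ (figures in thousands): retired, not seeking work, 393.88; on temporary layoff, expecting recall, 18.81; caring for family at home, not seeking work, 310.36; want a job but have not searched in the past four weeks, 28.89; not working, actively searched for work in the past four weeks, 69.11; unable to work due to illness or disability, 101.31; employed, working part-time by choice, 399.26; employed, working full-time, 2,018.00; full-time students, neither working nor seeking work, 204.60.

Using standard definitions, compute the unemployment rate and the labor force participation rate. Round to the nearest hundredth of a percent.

Unemployment rate ≈ 3.51%; labor force participation rate ≈ 70.68%.

Employed = 399.26 + 2,018.00 = 2,417.26 thousand.
Unemployed = 18.81 + 69.11 = 87.92 thousand (jobless and actively searching, or on temporary layoff).
Labor force = 2,417.26 + 87.92 = 2,505.18 thousand.
Not in labor force = 393.88 + 310.36 + 28.89 + 101.31 + 204.60 = 1,039.04 thousand (those not working and not actively searching are outside the labor force — including those who want a job but have given up searching).
Civilian working-age population = 2,505.18 + 1,039.04 = 3,544.22 thousand.
Unemployment rate = 87.92 / 2,505.18 = 3.51%.
Labor force participation rate = 2,505.18 / 3,544.22 = 70.68%.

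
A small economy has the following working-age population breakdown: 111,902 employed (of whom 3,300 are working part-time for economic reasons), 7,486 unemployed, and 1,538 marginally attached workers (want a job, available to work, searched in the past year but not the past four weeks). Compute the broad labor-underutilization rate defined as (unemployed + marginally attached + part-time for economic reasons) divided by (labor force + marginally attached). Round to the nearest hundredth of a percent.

Broad underutilization rate ≈ 10.19%.

Labor force = 111,902 + 7,486 = 119,388.
Numerator = 7,486 + 1,538 + 3,300 = 12,324.
Denominator = 119,388 + 1,538 = 120,926.
Broad rate = 12,324 / 120,926 = 10.19%.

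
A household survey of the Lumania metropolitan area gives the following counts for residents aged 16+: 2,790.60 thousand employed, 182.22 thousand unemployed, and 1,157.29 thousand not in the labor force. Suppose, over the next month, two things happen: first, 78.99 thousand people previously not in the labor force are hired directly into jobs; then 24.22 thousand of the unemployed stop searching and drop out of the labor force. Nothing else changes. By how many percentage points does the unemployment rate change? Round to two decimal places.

Initially, labor force = 2,790.60 + 182.22 = 2,972.82 thousand, so u = 182.22/2,972.82 = 6.13%.
After the first change, employed and labor force both rise by 78.99; unemployed unchanged → E = 2,869.59, U = 182.22, labor force = 3,051.81 thousand.
After the second change, unemployed and labor force both fall by 24.22 → E = 2,869.59, U = 158.00, labor force = 3,027.59 thousand.
New unemployment rate = 158.00 / 3,027.59 = 5.22%.
Change = 5.22% − 6.13% = −0.91 percentage points.

The unemployment rate changes by −0.91 percentage points.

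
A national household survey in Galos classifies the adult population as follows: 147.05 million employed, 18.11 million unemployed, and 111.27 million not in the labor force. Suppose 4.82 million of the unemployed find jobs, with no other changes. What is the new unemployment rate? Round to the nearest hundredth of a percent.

Initially, labor force = 147.05 + 18.11 = 165.16 million, so u = 18.11/165.16 = 10.97%.
After the change, unemployed falls and employed rises by 4.82; labor force unchanged → E = 151.87, U = 13.29, labor force = 165.16 million.
New unemployment rate = 13.29 / 165.16 = 8.05%.

New unemployment rate ≈ 8.05%.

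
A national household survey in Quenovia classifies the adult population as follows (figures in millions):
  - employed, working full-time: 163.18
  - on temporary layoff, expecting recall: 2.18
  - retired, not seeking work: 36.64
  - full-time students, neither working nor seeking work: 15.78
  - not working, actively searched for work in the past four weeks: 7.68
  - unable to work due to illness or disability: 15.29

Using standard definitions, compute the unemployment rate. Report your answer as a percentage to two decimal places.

Employed = 163.18 million.
Unemployed = 2.18 + 7.68 = 9.86 million (jobless and actively searching, or on temporary layoff).
Labor force = 163.18 + 9.86 = 173.04 million.
Unemployment rate = 9.86 / 173.04 = 5.70%.

Unemployment rate ≈ 5.70%.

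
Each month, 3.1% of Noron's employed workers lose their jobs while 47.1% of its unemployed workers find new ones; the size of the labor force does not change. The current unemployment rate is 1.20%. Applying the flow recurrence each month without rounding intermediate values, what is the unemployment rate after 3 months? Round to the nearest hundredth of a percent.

Unemployment rate after three months ≈ 5.56%.

With a fixed labor force, u_{t+1} = u_t + s·(1−u_t) − f·u_t = u_t·(1−s−f) + s.
Here 1−s−f = 0.498 and s = 0.031.
u_1 = 0.012000 × 0.498 + 0.031 = 0.036976.
u_2 = 0.036976 × 0.498 + 0.031 = 0.049414.
u_3 = 0.049414 × 0.498 + 0.031 = 0.055608.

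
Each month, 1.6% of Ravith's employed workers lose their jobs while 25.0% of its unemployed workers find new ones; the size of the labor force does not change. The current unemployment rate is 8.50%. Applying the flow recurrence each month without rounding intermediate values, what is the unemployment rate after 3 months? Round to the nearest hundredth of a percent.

With a fixed labor force, u_{t+1} = u_t + s·(1−u_t) − f·u_t = u_t·(1−s−f) + s.
Here 1−s−f = 0.734 and s = 0.016.
u_1 = 0.085000 × 0.734 + 0.016 = 0.078390.
u_2 = 0.078390 × 0.734 + 0.016 = 0.073538.
u_3 = 0.073538 × 0.734 + 0.016 = 0.069977.

Unemployment rate after three months ≈ 7.00%.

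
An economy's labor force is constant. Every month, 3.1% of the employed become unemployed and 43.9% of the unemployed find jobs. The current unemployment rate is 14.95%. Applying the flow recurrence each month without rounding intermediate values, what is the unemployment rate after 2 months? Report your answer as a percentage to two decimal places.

With a fixed labor force, u_{t+1} = u_t + s·(1−u_t) − f·u_t = u_t·(1−s−f) + s.
Here 1−s−f = 0.530 and s = 0.031.
u_1 = 0.149500 × 0.530 + 0.031 = 0.110235.
u_2 = 0.110235 × 0.530 + 0.031 = 0.089425.

Unemployment rate after two months ≈ 8.94%.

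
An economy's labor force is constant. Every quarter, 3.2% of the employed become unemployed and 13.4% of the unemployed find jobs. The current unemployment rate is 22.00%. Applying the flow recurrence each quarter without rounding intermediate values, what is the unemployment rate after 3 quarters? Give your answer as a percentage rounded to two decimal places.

Unemployment rate after three quarters ≈ 20.86%.

With a fixed labor force, u_{t+1} = u_t + s·(1−u_t) − f·u_t = u_t·(1−s−f) + s.
Here 1−s−f = 0.834 and s = 0.032.
u_1 = 0.220000 × 0.834 + 0.032 = 0.215480.
u_2 = 0.215480 × 0.834 + 0.032 = 0.211710.
u_3 = 0.211710 × 0.834 + 0.032 = 0.208566.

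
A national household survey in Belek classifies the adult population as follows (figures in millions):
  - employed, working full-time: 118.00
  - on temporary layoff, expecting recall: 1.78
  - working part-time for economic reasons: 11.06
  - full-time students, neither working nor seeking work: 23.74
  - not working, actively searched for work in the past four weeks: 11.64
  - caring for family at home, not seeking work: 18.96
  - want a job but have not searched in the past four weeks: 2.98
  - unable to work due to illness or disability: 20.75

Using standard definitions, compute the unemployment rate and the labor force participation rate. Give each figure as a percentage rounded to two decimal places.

Unemployment rate ≈ 9.42%; labor force participation rate ≈ 68.20%.

Employed = 118.00 + 11.06 = 129.06 million (anyone who worked, including part-time for economic reasons, counts as employed).
Unemployed = 1.78 + 11.64 = 13.42 million (jobless and actively searching, or on temporary layoff).
Labor force = 129.06 + 13.42 = 142.48 million.
Not in labor force = 23.74 + 18.96 + 2.98 + 20.75 = 66.43 million (those not working and not actively searching are outside the labor force — including those who want a job but have given up searching).
Civilian working-age population = 142.48 + 66.43 = 208.91 million.
Unemployment rate = 13.42 / 142.48 = 9.42%.
Labor force participation rate = 142.48 / 208.91 = 68.20%.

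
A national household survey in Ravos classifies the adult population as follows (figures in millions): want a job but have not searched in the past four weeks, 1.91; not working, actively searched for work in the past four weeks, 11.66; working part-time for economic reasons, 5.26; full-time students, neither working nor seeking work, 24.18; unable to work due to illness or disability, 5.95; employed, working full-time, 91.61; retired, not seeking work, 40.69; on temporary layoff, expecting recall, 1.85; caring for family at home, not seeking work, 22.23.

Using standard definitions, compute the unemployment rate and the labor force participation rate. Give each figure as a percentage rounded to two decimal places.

Unemployment rate ≈ 12.24%; labor force participation rate ≈ 53.75%.

Employed = 5.26 + 91.61 = 96.87 million (anyone who worked, including part-time for economic reasons, counts as employed).
Unemployed = 11.66 + 1.85 = 13.51 million (jobless and actively searching, or on temporary layoff).
Labor force = 96.87 + 13.51 = 110.38 million.
Not in labor force = 1.91 + 24.18 + 5.95 + 40.69 + 22.23 = 94.96 million (those not working and not actively searching are outside the labor force — including those who want a job but have given up searching).
Civilian working-age population = 110.38 + 94.96 = 205.34 million.
Unemployment rate = 13.51 / 110.38 = 12.24%.
Labor force participation rate = 110.38 / 205.34 = 53.75%.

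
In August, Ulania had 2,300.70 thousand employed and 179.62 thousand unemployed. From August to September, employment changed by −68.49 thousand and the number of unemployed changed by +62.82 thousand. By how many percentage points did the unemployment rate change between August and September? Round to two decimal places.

August: labor force = 2,300.70 + 179.62 = 2,480.32; u = 179.62/2,480.32 = 7.24%.
September: labor force = 2,232.21 + 242.44 = 2,474.65; u = 242.44/2,474.65 = 9.80%.
Change = 9.80% − 7.24% = +2.56 pp.

The unemployment rate changed by +2.56 percentage points.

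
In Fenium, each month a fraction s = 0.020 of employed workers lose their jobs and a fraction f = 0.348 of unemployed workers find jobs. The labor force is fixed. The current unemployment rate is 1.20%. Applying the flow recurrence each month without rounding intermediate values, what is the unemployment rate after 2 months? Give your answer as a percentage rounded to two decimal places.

Unemployment rate after two months ≈ 3.74%.

With a fixed labor force, u_{t+1} = u_t + s·(1−u_t) − f·u_t = u_t·(1−s−f) + s.
Here 1−s−f = 0.632 and s = 0.020.
u_1 = 0.012000 × 0.632 + 0.020 = 0.027584.
u_2 = 0.027584 × 0.632 + 0.020 = 0.037433.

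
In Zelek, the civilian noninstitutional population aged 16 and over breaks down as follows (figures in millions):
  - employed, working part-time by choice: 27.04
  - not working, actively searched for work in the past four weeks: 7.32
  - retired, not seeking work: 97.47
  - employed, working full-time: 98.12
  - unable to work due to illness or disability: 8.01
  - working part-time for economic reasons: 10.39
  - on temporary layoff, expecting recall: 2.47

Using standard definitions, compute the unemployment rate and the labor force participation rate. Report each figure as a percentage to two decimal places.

Unemployment rate ≈ 6.74%; labor force participation rate ≈ 57.95%.

Employed = 27.04 + 98.12 + 10.39 = 135.55 million (anyone who worked, including part-time for economic reasons, counts as employed).
Unemployed = 7.32 + 2.47 = 9.79 million (jobless and actively searching, or on temporary layoff).
Labor force = 135.55 + 9.79 = 145.34 million.
Not in labor force = 97.47 + 8.01 = 105.48 million (those not working and not actively searching are outside the labor force).
Civilian working-age population = 145.34 + 105.48 = 250.82 million.
Unemployment rate = 9.79 / 145.34 = 6.74%.
Labor force participation rate = 145.34 / 250.82 = 57.95%.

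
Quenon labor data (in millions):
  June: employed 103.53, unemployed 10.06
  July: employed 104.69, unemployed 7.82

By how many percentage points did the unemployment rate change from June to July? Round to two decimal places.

The unemployment rate changed by −1.91 percentage points.

June: labor force = 103.53 + 10.06 = 113.59; u = 10.06/113.59 = 8.86%.
July: labor force = 104.69 + 7.82 = 112.51; u = 7.82/112.51 = 6.95%.
Change = 6.95% − 8.86% = −1.91 pp.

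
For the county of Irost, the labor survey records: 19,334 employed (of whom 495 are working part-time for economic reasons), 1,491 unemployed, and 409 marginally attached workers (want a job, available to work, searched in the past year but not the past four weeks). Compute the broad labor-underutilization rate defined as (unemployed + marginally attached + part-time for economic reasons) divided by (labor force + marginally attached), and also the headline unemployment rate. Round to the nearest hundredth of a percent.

Broad underutilization rate ≈ 11.28%; headline unemployment rate ≈ 7.16%.

Labor force = 19,334 + 1,491 = 20,825.
Numerator = 1,491 + 409 + 495 = 2,395.
Denominator = 20,825 + 409 = 21,234.
Broad rate = 2,395 / 21,234 = 11.28%.
Headline unemployment rate = 1,491 / 20,825 = 7.16%.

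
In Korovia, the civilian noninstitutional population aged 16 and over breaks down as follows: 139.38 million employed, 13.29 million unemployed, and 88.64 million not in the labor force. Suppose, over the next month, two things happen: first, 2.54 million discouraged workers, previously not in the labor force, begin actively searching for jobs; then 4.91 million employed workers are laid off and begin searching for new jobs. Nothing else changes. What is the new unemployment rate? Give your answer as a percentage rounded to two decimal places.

Initially, labor force = 139.38 + 13.29 = 152.67 million, so u = 13.29/152.67 = 8.71%.
After the first change, unemployed and labor force both rise by 2.54 → E = 139.38, U = 15.83, labor force = 155.21 million.
After the second change, employed falls and unemployed rises by 4.91; labor force unchanged → E = 134.47, U = 20.74, labor force = 155.21 million.
New unemployment rate = 20.74 / 155.21 = 13.36%.

New unemployment rate ≈ 13.36%.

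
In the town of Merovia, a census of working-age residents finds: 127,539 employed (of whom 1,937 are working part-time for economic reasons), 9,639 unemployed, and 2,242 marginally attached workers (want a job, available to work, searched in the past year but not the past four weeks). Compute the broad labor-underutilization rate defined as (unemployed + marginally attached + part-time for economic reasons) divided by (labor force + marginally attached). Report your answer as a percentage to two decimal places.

Broad underutilization rate ≈ 9.91%.

Labor force = 127,539 + 9,639 = 137,178.
Numerator = 9,639 + 2,242 + 1,937 = 13,818.
Denominator = 137,178 + 2,242 = 139,420.
Broad rate = 13,818 / 139,420 = 9.91%.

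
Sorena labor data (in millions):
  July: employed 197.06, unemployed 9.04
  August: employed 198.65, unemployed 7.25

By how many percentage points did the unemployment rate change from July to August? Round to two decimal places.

The unemployment rate changed by −0.87 percentage points.

July: labor force = 197.06 + 9.04 = 206.10; u = 9.04/206.10 = 4.39%.
August: labor force = 198.65 + 7.25 = 205.90; u = 7.25/205.90 = 3.52%.
Change = 3.52% − 4.39% = −0.87 pp.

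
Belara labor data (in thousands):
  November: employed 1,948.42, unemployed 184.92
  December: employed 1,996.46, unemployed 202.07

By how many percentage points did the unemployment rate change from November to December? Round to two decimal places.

The unemployment rate changed by +0.52 percentage points.

November: labor force = 1,948.42 + 184.92 = 2,133.34; u = 184.92/2,133.34 = 8.67%.
December: labor force = 1,996.46 + 202.07 = 2,198.53; u = 202.07/2,198.53 = 9.19%.
Change = 9.19% − 8.67% = +0.52 pp.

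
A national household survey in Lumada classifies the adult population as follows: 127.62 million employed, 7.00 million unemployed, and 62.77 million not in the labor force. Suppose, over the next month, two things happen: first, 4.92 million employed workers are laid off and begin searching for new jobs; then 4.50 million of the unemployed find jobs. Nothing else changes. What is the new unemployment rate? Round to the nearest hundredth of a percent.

New unemployment rate ≈ 5.51%.

Initially, labor force = 127.62 + 7.00 = 134.62 million, so u = 7.00/134.62 = 5.20%.
After the first change, employed falls and unemployed rises by 4.92; labor force unchanged → E = 122.70, U = 11.92, labor force = 134.62 million.
After the second change, unemployed falls and employed rises by 4.50; labor force unchanged → E = 127.20, U = 7.42, labor force = 134.62 million.
New unemployment rate = 7.42 / 134.62 = 5.51%.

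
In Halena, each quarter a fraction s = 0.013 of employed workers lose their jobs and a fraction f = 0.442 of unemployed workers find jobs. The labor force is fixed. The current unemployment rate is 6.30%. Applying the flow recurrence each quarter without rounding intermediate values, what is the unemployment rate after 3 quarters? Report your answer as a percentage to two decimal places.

Unemployment rate after three quarters ≈ 3.41%.

With a fixed labor force, u_{t+1} = u_t + s·(1−u_t) − f·u_t = u_t·(1−s−f) + s.
Here 1−s−f = 0.545 and s = 0.013.
u_1 = 0.063000 × 0.545 + 0.013 = 0.047335.
u_2 = 0.047335 × 0.545 + 0.013 = 0.038798.
u_3 = 0.038798 × 0.545 + 0.013 = 0.034145.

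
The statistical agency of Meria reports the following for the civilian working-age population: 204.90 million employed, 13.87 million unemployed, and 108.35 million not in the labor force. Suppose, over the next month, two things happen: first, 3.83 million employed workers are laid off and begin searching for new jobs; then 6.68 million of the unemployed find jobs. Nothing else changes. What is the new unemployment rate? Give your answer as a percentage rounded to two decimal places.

New unemployment rate ≈ 5.04%.

Initially, labor force = 204.90 + 13.87 = 218.77 million, so u = 13.87/218.77 = 6.34%.
After the first change, employed falls and unemployed rises by 3.83; labor force unchanged → E = 201.07, U = 17.70, labor force = 218.77 million.
After the second change, unemployed falls and employed rises by 6.68; labor force unchanged → E = 207.75, U = 11.02, labor force = 218.77 million.
New unemployment rate = 11.02 / 218.77 = 5.04%.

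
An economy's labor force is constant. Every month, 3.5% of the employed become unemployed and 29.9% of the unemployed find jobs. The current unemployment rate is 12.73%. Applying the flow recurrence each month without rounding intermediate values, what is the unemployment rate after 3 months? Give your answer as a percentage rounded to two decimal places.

With a fixed labor force, u_{t+1} = u_t + s·(1−u_t) − f·u_t = u_t·(1−s−f) + s.
Here 1−s−f = 0.666 and s = 0.035.
u_1 = 0.127300 × 0.666 + 0.035 = 0.119782.
u_2 = 0.119782 × 0.666 + 0.035 = 0.114775.
u_3 = 0.114775 × 0.666 + 0.035 = 0.111440.

Unemployment rate after three months ≈ 11.14%.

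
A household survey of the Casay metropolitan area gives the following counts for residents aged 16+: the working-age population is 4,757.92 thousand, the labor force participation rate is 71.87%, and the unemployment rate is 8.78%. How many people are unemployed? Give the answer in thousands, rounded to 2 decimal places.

About 300.23 thousand are unemployed.

Labor force = 0.7187 × 4,757.92 = 3,419.52 thousand.
Unemployed = 0.0878 × 3,419.52 ≈ 300.23 thousand.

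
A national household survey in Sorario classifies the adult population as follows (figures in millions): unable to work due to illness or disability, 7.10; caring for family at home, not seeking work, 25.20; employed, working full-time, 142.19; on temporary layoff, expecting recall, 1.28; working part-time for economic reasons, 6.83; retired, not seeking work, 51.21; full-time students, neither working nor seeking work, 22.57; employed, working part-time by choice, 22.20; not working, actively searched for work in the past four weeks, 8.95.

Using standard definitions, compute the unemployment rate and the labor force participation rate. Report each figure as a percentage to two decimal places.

Employed = 142.19 + 6.83 + 22.20 = 171.22 million (anyone who worked, including part-time for economic reasons, counts as employed).
Unemployed = 1.28 + 8.95 = 10.23 million (jobless and actively searching, or on temporary layoff).
Labor force = 171.22 + 10.23 = 181.45 million.
Not in labor force = 7.10 + 25.20 + 51.21 + 22.57 = 106.08 million (those not working and not actively searching are outside the labor force).
Civilian working-age population = 181.45 + 106.08 = 287.53 million.
Unemployment rate = 10.23 / 181.45 = 5.64%.
Labor force participation rate = 181.45 / 287.53 = 63.11%.

Unemployment rate ≈ 5.64%; labor force participation rate ≈ 63.11%.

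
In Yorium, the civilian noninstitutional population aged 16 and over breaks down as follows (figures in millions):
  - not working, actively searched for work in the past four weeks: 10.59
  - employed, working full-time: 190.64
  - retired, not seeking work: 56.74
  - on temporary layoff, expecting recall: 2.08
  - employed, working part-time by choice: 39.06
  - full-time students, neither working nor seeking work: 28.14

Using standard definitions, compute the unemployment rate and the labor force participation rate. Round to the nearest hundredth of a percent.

Unemployment rate ≈ 5.23%; labor force participation rate ≈ 74.06%.

Employed = 190.64 + 39.06 = 229.70 million.
Unemployed = 10.59 + 2.08 = 12.67 million (jobless and actively searching, or on temporary layoff).
Labor force = 229.70 + 12.67 = 242.37 million.
Not in labor force = 56.74 + 28.14 = 84.88 million (those not working and not actively searching are outside the labor force).
Civilian working-age population = 242.37 + 84.88 = 327.25 million.
Unemployment rate = 12.67 / 242.37 = 5.23%.
Labor force participation rate = 242.37 / 327.25 = 74.06%.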